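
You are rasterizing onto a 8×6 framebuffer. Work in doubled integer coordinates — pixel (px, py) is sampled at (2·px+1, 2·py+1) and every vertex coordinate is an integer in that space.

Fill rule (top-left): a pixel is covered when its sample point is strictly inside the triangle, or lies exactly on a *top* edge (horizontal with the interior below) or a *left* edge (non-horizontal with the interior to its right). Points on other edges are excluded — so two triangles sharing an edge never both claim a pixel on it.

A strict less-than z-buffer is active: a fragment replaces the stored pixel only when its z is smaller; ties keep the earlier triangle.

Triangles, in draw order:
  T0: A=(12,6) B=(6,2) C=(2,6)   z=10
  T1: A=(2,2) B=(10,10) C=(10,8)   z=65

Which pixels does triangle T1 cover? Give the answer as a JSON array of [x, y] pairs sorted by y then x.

T0:
  2·area = 40  (B↔C swapped to make it positive)
  edge (12, 6)→(2, 6): d=(-10,0) right/bottom  bias=-1
  edge (2, 6)→(6, 2): d=(4,-4) top-left  bias=+0
  edge (6, 2)→(12, 6): d=(6,4) right/bottom  bias=-1
    (3,0)@(7, 1): e=[50,0,-10] → ·  [on edge]
    (2,1)@(5, 3): e=[30,0,10] → #  [on edge]
    (3,1)@(7, 3): e=[30,8,2] → #
    (4,1)@(9, 3): e=[30,16,-6] → ·
    (1,2)@(3, 5): e=[10,0,30] → #  [on edge]
    (4,2)@(9, 5): e=[10,24,6] → #
    (5,2)@(11, 5): e=[10,32,-2] → ·
    (0,3)@(1, 7): e=[-10,0,50] → ·  [on edge]
    (1,3)@(3, 7): e=[-10,8,42] → ·
    (2,3)@(5, 7): e=[-10,16,34] → ·
    (3,3)@(7, 7): e=[-10,24,26] → ·
    (4,3)@(9, 7): e=[-10,32,18] → ·
  covered (6 px):
    · · · · · · · ·
    · · # # · · · ·
    · # # # # · · ·
    · · · · · · · ·
    · · · · · · · ·
    · · · · · · · ·
T1:
  2·area = 16  (B↔C swapped to make it positive)
  edge (2, 2)→(10, 8): d=(8,6) right/bottom  bias=-1
  edge (10, 8)→(10, 10): d=(0,2) right/bottom  bias=-1
  edge (10, 10)→(2, 2): d=(-8,-8) top-left  bias=+0
    (0,0)@(1, 1): e=[-2,18,0] → ·  [on edge]
    (1,1)@(3, 3): e=[2,14,0] → #  [on edge]
    (2,1)@(5, 3): e=[-10,10,16] → ·
    (1,2)@(3, 5): e=[18,14,-16] → ·
    (2,2)@(5, 5): e=[6,10,0] → #  [on edge]
    (3,2)@(7, 5): e=[-6,6,16] → ·
    (2,3)@(5, 7): e=[22,10,-16] → ·
    (3,3)@(7, 7): e=[10,6,0] → #  [on edge]
    (4,3)@(9, 7): e=[-2,2,16] → ·
    (3,4)@(7, 9): e=[26,6,-16] → ·
    (4,4)@(9, 9): e=[14,2,0] → #  [on edge]
    (5,4)@(11, 9): e=[2,-2,16] → ·
    (5,5)@(11, 11): e=[18,-2,0] → ·  [on edge]
  covered (4 px):
    · · · · · · · ·
    · # · · · · · ·
    · · # · · · · ·
    · · · # · · · ·
    · · · · # · · ·
    · · · · · · · ·

Answer: [[1,1],[2,2],[3,3],[4,4]]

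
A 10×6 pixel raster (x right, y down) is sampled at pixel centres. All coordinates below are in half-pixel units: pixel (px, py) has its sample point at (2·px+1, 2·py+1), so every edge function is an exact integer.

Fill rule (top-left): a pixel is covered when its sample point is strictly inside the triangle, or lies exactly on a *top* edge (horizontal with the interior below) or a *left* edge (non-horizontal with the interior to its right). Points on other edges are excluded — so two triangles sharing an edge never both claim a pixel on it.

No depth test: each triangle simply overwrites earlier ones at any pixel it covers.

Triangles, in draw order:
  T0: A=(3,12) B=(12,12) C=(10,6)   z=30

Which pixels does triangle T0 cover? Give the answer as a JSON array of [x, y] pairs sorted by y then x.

T0:
  2·area = 54  (B↔C swapped to make it positive)
  edge (3, 12)→(10, 6): d=(7,-6) top-left  bias=+0
  edge (10, 6)→(12, 12): d=(2,6) right/bottom  bias=-1
  edge (12, 12)→(3, 12): d=(-9,0) right/bottom  bias=-1
    (4,1)@(9, 3): e=[-27,0,81] → ·  [on edge]
    (4,3)@(9, 7): e=[1,8,45] → █
    (5,3)@(11, 7): e=[13,-4,45] → ·
    (3,4)@(7, 9): e=[3,24,27] → █
    (5,4)@(11, 9): e=[27,0,27] → ·  [on edge]
    (2,5)@(5, 11): e=[5,40,9] → █
    (5,5)@(11, 11): e=[41,4,9] → █
    (6,5)@(13, 11): e=[53,-8,9] → ·
  covered (7 px):
    · · · · · · · · · ·
    · · · · · · · · · ·
    · · · · · · · · · ·
    · · · · █ · · · · ·
    · · · █ █ · · · · ·
    · · █ █ █ █ · · · ·

Answer: [[4,3],[3,4],[4,4],[2,5],[3,5],[4,5],[5,5]]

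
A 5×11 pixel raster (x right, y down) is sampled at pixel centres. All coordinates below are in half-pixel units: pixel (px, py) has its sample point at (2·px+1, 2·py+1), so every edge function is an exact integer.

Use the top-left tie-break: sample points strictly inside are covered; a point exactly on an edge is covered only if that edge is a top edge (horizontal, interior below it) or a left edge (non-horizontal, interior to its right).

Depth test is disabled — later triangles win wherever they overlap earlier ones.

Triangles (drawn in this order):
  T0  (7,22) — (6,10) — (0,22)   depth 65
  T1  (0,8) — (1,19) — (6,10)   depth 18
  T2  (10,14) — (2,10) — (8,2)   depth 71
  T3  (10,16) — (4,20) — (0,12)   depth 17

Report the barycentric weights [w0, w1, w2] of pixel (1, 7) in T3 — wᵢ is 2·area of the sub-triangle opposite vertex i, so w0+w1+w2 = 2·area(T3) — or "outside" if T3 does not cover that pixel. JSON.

T0:
  2·area = 84  (B↔C swapped to make it positive)
  edge (7, 22)→(0, 22): d=(-7,0) right/bottom  bias=-1
  edge (0, 22)→(6, 10): d=(6,-12) top-left  bias=+0
  edge (6, 10)→(7, 22): d=(1,12) right/bottom  bias=-1
    (2,6)@(5, 13): e=[63,6,15] → X
    (3,6)@(7, 13): e=[63,30,-9] → .
    (2,7)@(5, 15): e=[49,18,17] → X
    (3,7)@(7, 15): e=[49,42,-7] → .
    (1,8)@(3, 17): e=[35,6,43] → X
    (3,8)@(7, 17): e=[35,54,-5] → .
    (1,9)@(3, 19): e=[21,18,45] → X
    (3,9)@(7, 19): e=[21,66,-3] → .
    (0,10)@(1, 21): e=[7,6,71] → X
    (3,10)@(7, 21): e=[7,78,-1] → .
  covered (9 px):
    . . . . .
    . . . . .
    . . . . .
    . . . . .
    . . . . .
    . . . . .
    . . X . .
    . . X . .
    . X X . .
    . X X . .
    X X X . .
T1:
  2·area = 64  (B↔C swapped to make it positive)
  edge (0, 8)→(6, 10): d=(6,2) right/bottom  bias=-1
  edge (6, 10)→(1, 19): d=(-5,9) right/bottom  bias=-1
  edge (1, 19)→(0, 8): d=(-1,-11) top-left  bias=+0
    (0,4)@(1, 9): e=[4,50,10] → X
    (1,4)@(3, 9): e=[0,32,32] → .  [on edge]
    (0,5)@(1, 11): e=[16,40,8] → X
    (1,5)@(3, 11): e=[12,22,30] → X
    (2,5)@(5, 11): e=[8,4,52] → X
    (3,5)@(7, 11): e=[4,-14,74] → .
    (4,5)@(9, 11): e=[0,-32,96] → .  [on edge]
    (0,6)@(1, 13): e=[28,30,6] → X
    (2,6)@(5, 13): e=[20,-6,50] → .
    (0,7)@(1, 15): e=[40,20,4] → X
    (2,7)@(5, 15): e=[32,-16,48] → .
    (0,8)@(1, 17): e=[52,10,2] → X
    (0,9)@(1, 19): e=[64,0,0] → .  [on edge]
  covered (9 px):
    . . . . .
    . . . . .
    . . . . .
    . . . . .
    X . . . .
    X X X . .
    X X . . .
    X X . . .
    X . . . .
    . . . . .
    . . . . .
T2:
  2·area = 88
  edge (10, 14)→(2, 10): d=(-8,-4) top-left  bias=+0
  edge (2, 10)→(8, 2): d=(6,-8) top-left  bias=+0
  edge (8, 2)→(10, 14): d=(2,12) right/bottom  bias=-1
    (3,2)@(7, 5): e=[60,10,18] → X
    (4,2)@(9, 5): e=[68,26,-6] → .
    (2,3)@(5, 7): e=[36,6,46] → X
    (4,3)@(9, 7): e=[52,38,-2] → .
    (1,4)@(3, 9): e=[12,2,74] → X
    (4,4)@(9, 9): e=[36,50,2] → X
    (1,5)@(3, 11): e=[-4,14,78] → .
    (2,5)@(5, 11): e=[4,30,54] → X
    (2,6)@(5, 13): e=[-12,42,58] → .
    (3,6)@(7, 13): e=[-4,58,34] → .
    (4,6)@(9, 13): e=[4,74,10] → X
    (4,7)@(9, 15): e=[-12,86,14] → .
  covered (11 px):
    . . . . .
    . . . . .
    . . . X .
    . . X X .
    . X X X X
    . . X X X
    . . . . X
    . . . . .
    . . . . .
    . . . . .
    . . . . .
T3:
  2·area = 64
  edge (10, 16)→(4, 20): d=(-6,4) right/bottom  bias=-1
  edge (4, 20)→(0, 12): d=(-4,-8) top-left  bias=+0
  edge (0, 12)→(10, 16): d=(10,4) right/bottom  bias=-1
    (0,6)@(1, 13): e=[54,4,6] → X
    (1,6)@(3, 13): e=[46,20,-2] → .
    (0,7)@(1, 15): e=[42,-4,26] → .
    (1,7)@(3, 15): e=[34,12,18] → X
    (2,7)@(5, 15): e=[26,28,10] → X
    (3,7)@(7, 15): e=[18,44,2] → X
    (4,7)@(9, 15): e=[10,60,-6] → .
    (1,8)@(3, 17): e=[22,4,38] → X
    (4,8)@(9, 17): e=[-2,52,14] → .
    (1,9)@(3, 19): e=[10,-4,58] → .
    (2,9)@(5, 19): e=[2,12,50] → X
    (3,9)@(7, 19): e=[-6,28,42] → .
  covered (8 px):
    . . . . .
    . . . . .
    . . . . .
    . . . . .
    . . . . .
    . . . . .
    X . . . .
    . X X X .
    . X X X .
    . . X . .
    . . . . .

Result: [12,18,34]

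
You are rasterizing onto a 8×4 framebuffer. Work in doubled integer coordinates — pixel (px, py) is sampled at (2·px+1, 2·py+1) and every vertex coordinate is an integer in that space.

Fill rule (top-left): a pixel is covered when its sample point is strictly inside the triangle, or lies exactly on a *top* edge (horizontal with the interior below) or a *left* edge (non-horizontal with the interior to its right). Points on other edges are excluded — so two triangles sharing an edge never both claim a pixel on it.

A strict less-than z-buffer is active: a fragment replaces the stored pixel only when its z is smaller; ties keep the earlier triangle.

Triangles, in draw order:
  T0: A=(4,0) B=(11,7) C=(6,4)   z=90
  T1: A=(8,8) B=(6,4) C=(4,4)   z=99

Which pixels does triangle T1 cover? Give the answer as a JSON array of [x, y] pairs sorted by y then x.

T0:
  2·area = 14
  edge (4, 0)→(11, 7): d=(7,7) right/bottom  bias=-1
  edge (11, 7)→(6, 4): d=(-5,-3) top-left  bias=+0
  edge (6, 4)→(4, 0): d=(-2,-4) top-left  bias=+0
    (0,0)@(1, 1): e=[28,0,-14] → ·  [on edge]
    (2,0)@(5, 1): e=[0,12,2] → ·  [on edge]
    (3,1)@(7, 3): e=[0,8,6] → ·  [on edge]
    (4,2)@(9, 5): e=[0,4,10] → ·  [on edge]
    (5,3)@(11, 7): e=[0,0,14] → ·  [on edge]
  covered (0 px):
    · · · · · · · ·
    · · · · · · · ·
    · · · · · · · ·
    · · · · · · · ·
T1:
  2·area = 8  (B↔C swapped to make it positive)
  edge (8, 8)→(4, 4): d=(-4,-4) top-left  bias=+0
  edge (4, 4)→(6, 4): d=(2,0) top-left  bias=+0
  edge (6, 4)→(8, 8): d=(2,4) right/bottom  bias=-1
    (0,0)@(1, 1): e=[0,-6,14] → ·  [on edge]
    (1,1)@(3, 3): e=[0,-2,10] → ·  [on edge]
    (2,2)@(5, 5): e=[0,2,6] → █  [on edge]
    (3,2)@(7, 5): e=[8,2,-2] → ·
    (2,3)@(5, 7): e=[-8,6,10] → ·
    (3,3)@(7, 7): e=[0,6,2] → █  [on edge]
    (4,3)@(9, 7): e=[8,6,-6] → ·
  covered (2 px):
    · · · · · · · ·
    · · · · · · · ·
    · · █ · · · · ·
    · · · █ · · · ·

Result: [[2,2],[3,3]]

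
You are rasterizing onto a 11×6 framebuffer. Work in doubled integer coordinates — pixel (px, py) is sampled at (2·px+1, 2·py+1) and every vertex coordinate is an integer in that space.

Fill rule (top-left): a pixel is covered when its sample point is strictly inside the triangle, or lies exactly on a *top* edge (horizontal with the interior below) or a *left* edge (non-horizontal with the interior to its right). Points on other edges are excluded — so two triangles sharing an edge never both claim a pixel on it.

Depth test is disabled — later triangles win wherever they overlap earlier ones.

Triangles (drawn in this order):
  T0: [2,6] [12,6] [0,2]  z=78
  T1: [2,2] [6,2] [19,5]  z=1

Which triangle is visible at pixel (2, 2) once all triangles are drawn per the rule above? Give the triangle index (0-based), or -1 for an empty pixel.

T0:
  2·area = 40  (B↔C swapped to make it positive)
  edge (2, 6)→(0, 2): d=(-2,-4) top-left  bias=+0
  edge (0, 2)→(12, 6): d=(12,4) right/bottom  bias=-1
  edge (12, 6)→(2, 6): d=(-10,0) right/bottom  bias=-1
    (0,1)@(1, 3): e=[2,8,30] → #
    (1,1)@(3, 3): e=[10,0,30] → ·  [on edge]
    (0,2)@(1, 5): e=[-2,32,10] → ·
    (1,2)@(3, 5): e=[6,24,10] → #
    (2,2)@(5, 5): e=[14,16,10] → #
    (3,2)@(7, 5): e=[22,8,10] → #
    (4,2)@(9, 5): e=[30,0,10] → ·  [on edge]
    (1,3)@(3, 7): e=[2,48,-10] → ·
    (2,3)@(5, 7): e=[10,40,-10] → ·
    (3,3)@(7, 7): e=[18,32,-10] → ·
    (7,3)@(15, 7): e=[50,0,-10] → ·  [on edge]
    (10,4)@(21, 9): e=[70,0,-30] → ·  [on edge]
  covered (4 px):
    · · · · · · · · · · ·
    # · · · · · · · · · ·
    · # # # · · · · · · ·
    · · · · · · · · · · ·
    · · · · · · · · · · ·
    · · · · · · · · · · ·
T1:
  2·area = 12
  edge (2, 2)→(6, 2): d=(4,0) top-left  bias=+0
  edge (6, 2)→(19, 5): d=(13,3) right/bottom  bias=-1
  edge (19, 5)→(2, 2): d=(-17,-3) top-left  bias=+0
    (4,1)@(9, 3): e=[4,4,4] → #
    (5,1)@(11, 3): e=[4,-2,10] → ·
    (4,2)@(9, 5): e=[12,30,-30] → ·
    (9,2)@(19, 5): e=[12,0,0] → ·  [on edge]
  covered (1 px):
    · · · · · · · · · · ·
    · · · · # · · · · · ·
    · · · · · · · · · · ·
    · · · · · · · · · · ·
    · · · · · · · · · · ·
    · · · · · · · · · · ·

Z-buffer (winner per pixel, '.' = empty):
  . . . . . . . . . . .
  0 . . . 1 . . . . . .
  . 0 0 0 . . . . . . .
  . . . . . . . . . . .
  . . . . . . . . . . .
  . . . . . . . . . . .

Result: 0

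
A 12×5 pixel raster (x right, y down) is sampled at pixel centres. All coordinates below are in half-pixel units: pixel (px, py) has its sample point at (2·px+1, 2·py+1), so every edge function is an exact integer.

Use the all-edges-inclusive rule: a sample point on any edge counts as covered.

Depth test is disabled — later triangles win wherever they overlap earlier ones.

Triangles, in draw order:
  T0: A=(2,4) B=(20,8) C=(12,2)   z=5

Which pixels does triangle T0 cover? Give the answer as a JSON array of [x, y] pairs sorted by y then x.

T0:
  2·area = 76  (B↔C swapped to make it positive)
  edge (2, 4)→(12, 2): d=(10,-2) inclusive
  edge (12, 2)→(20, 8): d=(8,6) inclusive
  edge (20, 8)→(2, 4): d=(-18,-4) inclusive
    (8,0)@(17, 1): e=[0,-38,114] → ·  [on edge]
    (3,1)@(7, 3): e=[0,38,38] → █  [on edge]
    (4,1)@(9, 3): e=[4,26,46] → █
    (5,1)@(11, 3): e=[8,14,54] → █
    (6,1)@(13, 3): e=[12,2,62] → █
    (7,1)@(15, 3): e=[16,-10,70] → ·
    (3,2)@(7, 5): e=[20,54,2] → █
    (7,2)@(15, 5): e=[36,6,34] → █
    (8,2)@(17, 5): e=[40,-6,42] → ·
    (3,3)@(7, 7): e=[40,70,-34] → ·
    (4,3)@(9, 7): e=[44,58,-26] → ·
    (5,3)@(11, 7): e=[48,46,-18] → ·
  covered (10 px):
    · · · · · · · · · · · ·
    · · · █ █ █ █ · · · · ·
    · · · █ █ █ █ █ · · · ·
    · · · · · · · · █ · · ·
    · · · · · · · · · · · ·

Result: [[3,1],[4,1],[5,1],[6,1],[3,2],[4,2],[5,2],[6,2],[7,2],[8,3]]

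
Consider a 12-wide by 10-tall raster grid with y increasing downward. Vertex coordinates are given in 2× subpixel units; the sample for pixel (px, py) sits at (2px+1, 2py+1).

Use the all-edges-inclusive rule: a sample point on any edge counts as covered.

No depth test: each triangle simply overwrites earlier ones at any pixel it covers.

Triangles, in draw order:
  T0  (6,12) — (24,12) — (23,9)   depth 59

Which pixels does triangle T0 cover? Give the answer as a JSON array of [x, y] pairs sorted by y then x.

T0:
  2·area = 54  (B↔C swapped to make it positive)
  edge (6, 12)→(23, 9): d=(17,-3) inclusive
  edge (23, 9)→(24, 12): d=(1,3) inclusive
  edge (24, 12)→(6, 12): d=(-18,0) inclusive
    (10,1)@(21, 3): e=[-108,0,162] → .  [on edge]
    (11,4)@(23, 9): e=[0,0,54] → X  [on edge]
    (6,5)@(13, 11): e=[4,32,18] → X
    (7,5)@(15, 11): e=[10,26,18] → X
    (8,5)@(17, 11): e=[16,20,18] → X
    (9,5)@(19, 11): e=[22,14,18] → X
    (10,5)@(21, 11): e=[28,8,18] → X
    (6,6)@(13, 13): e=[38,34,-18] → .
    (7,6)@(15, 13): e=[44,28,-18] → .
    (8,6)@(17, 13): e=[50,22,-18] → .
    (9,6)@(19, 13): e=[56,16,-18] → .
    (10,6)@(21, 13): e=[62,10,-18] → .
  covered (7 px):
    . . . . . . . . . . . .
    . . . . . . . . . . . .
    . . . . . . . . . . . .
    . . . . . . . . . . . .
    . . . . . . . . . . . X
    . . . . . . X X X X X X
    . . . . . . . . . . . .
    . . . . . . . . . . . .
    . . . . . . . . . . . .
    . . . . . . . . . . . .

Final: [[11,4],[6,5],[7,5],[8,5],[9,5],[10,5],[11,5]]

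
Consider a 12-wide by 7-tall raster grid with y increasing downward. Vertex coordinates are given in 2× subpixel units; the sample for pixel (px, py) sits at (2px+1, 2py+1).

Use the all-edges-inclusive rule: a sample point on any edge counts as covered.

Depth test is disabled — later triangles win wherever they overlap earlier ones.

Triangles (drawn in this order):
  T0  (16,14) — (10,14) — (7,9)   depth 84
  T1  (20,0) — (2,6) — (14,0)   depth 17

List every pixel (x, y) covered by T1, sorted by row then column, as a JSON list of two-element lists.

T0:
  2·area = 30
  edge (16, 14)→(10, 14): d=(-6,0) inclusive
  edge (10, 14)→(7, 9): d=(-3,-5) inclusive
  edge (7, 9)→(16, 14): d=(9,5) inclusive
    (3,4)@(7, 9): e=[30,0,0] → █  [on edge]
    (4,4)@(9, 9): e=[30,10,-10] → ·
    (3,5)@(7, 11): e=[18,-6,18] → ·
    (4,5)@(9, 11): e=[18,4,8] → █
    (5,5)@(11, 11): e=[18,14,-2] → ·
    (4,6)@(9, 13): e=[6,-2,26] → ·
    (5,6)@(11, 13): e=[6,8,16] → █
    (6,6)@(13, 13): e=[6,18,6] → █
    (7,6)@(15, 13): e=[6,28,-4] → ·
  covered (4 px):
    · · · · · · · · · · · ·
    · · · · · · · · · · · ·
    · · · · · · · · · · · ·
    · · · · · · · · · · · ·
    · · · █ · · · · · · · ·
    · · · · █ · · · · · · ·
    · · · · · █ █ · · · · ·
T1:
  2·area = 36
  edge (20, 0)→(2, 6): d=(-18,6) inclusive
  edge (2, 6)→(14, 0): d=(12,-6) inclusive
  edge (14, 0)→(20, 0): d=(6,0) inclusive
    (6,0)@(13, 1): e=[24,6,6] → █
    (7,0)@(15, 1): e=[12,18,6] → █
    (8,0)@(17, 1): e=[0,30,6] → █  [on edge]
    (9,0)@(19, 1): e=[-12,42,6] → ·
    (4,1)@(9, 3): e=[12,6,18] → █
    (5,1)@(11, 3): e=[0,18,18] → █  [on edge]
    (6,1)@(13, 3): e=[-12,30,18] → ·
    (7,1)@(15, 3): e=[-24,42,18] → ·
    (8,1)@(17, 3): e=[-36,54,18] → ·
    (2,2)@(5, 5): e=[0,6,30] → █  [on edge]
    (3,2)@(7, 5): e=[-12,18,30] → ·
    (4,2)@(9, 5): e=[-24,30,30] → ·
  covered (6 px):
    · · · · · · █ █ █ · · ·
    · · · · █ █ · · · · · ·
    · · █ · · · · · · · · ·
    · · · · · · · · · · · ·
    · · · · · · · · · · · ·
    · · · · · · · · · · · ·
    · · · · · · · · · · · ·

Result: [[6,0],[7,0],[8,0],[4,1],[5,1],[2,2]]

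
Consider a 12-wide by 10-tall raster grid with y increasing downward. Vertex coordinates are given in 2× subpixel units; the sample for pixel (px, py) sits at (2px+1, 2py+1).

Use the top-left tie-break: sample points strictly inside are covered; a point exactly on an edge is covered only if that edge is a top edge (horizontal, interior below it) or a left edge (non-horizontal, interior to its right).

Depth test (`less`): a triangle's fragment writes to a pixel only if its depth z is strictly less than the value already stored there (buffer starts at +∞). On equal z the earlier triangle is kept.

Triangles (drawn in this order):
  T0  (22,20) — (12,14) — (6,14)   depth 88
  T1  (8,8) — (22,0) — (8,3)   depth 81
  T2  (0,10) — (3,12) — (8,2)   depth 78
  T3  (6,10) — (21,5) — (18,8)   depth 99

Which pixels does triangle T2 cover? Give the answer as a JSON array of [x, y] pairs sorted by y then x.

T0:
  2·area = 36  (B↔C swapped to make it positive)
  edge (22, 20)→(6, 14): d=(-16,-6) top-left  bias=+0
  edge (6, 14)→(12, 14): d=(6,0) top-left  bias=+0
  edge (12, 14)→(22, 20): d=(10,6) right/bottom  bias=-1
    (3,5)@(7, 11): e=[54,-18,0] → .  [on edge]
    (4,7)@(9, 15): e=[2,6,28] → X
    (5,7)@(11, 15): e=[14,6,16] → X
    (6,7)@(13, 15): e=[26,6,4] → X
    (7,7)@(15, 15): e=[38,6,-8] → .
    (4,8)@(9, 17): e=[-30,18,48] → .
    (5,8)@(11, 17): e=[-18,18,36] → .
    (6,8)@(13, 17): e=[-6,18,24] → .
    (7,8)@(15, 17): e=[6,18,12] → X
    (8,8)@(17, 17): e=[18,18,0] → .  [on edge]
    (7,9)@(15, 19): e=[-26,30,32] → .
  covered (4 px):
    . . . . . . . . . . . .
    . . . . . . . . . . . .
    . . . . . . . . . . . .
    . . . . . . . . . . . .
    . . . . . . . . . . . .
    . . . . . . . . . . . .
    . . . . . . . . . . . .
    . . . . X X X . . . . .
    . . . . . . . X . . . .
    . . . . . . . . . . . .
T1:
  2·area = 70  (B↔C swapped to make it positive)
  edge (8, 8)→(8, 3): d=(0,-5) top-left  bias=+0
  edge (8, 3)→(22, 0): d=(14,-3) top-left  bias=+0
  edge (22, 0)→(8, 8): d=(-14,8) right/bottom  bias=-1
    (9,0)@(19, 1): e=[55,5,10] → X
    (10,0)@(21, 1): e=[65,11,-6] → .
    (4,1)@(9, 3): e=[5,3,62] → X
    (5,1)@(11, 3): e=[15,9,46] → X
    (6,1)@(13, 3): e=[25,15,30] → X
    (7,1)@(15, 3): e=[35,21,14] → X
    (8,1)@(17, 3): e=[45,27,-2] → .
    (9,1)@(19, 3): e=[55,33,-18] → .
    (4,2)@(9, 5): e=[5,31,34] → X
    (7,2)@(15, 5): e=[35,49,-14] → .
    (4,3)@(9, 7): e=[5,59,6] → X
    (5,3)@(11, 7): e=[15,65,-10] → .
  covered (9 px):
    . . . . . . . . . X . .
    . . . . X X X X . . . .
    . . . . X X X . . . . .
    . . . . X . . . . . . .
    . . . . . . . . . . . .
    . . . . . . . . . . . .
    . . . . . . . . . . . .
    . . . . . . . . . . . .
    . . . . . . . . . . . .
    . . . . . . . . . . . .
T2:
  2·area = 40  (B↔C swapped to make it positive)
  edge (0, 10)→(8, 2): d=(8,-8) top-left  bias=+0
  edge (8, 2)→(3, 12): d=(-5,10) right/bottom  bias=-1
  edge (3, 12)→(0, 10): d=(-3,-2) top-left  bias=+0
    (4,0)@(9, 1): e=[0,-5,45] → .  [on edge]
    (3,1)@(7, 3): e=[0,5,35] → X  [on edge]
    (4,1)@(9, 3): e=[16,-15,39] → .
    (2,2)@(5, 5): e=[0,15,25] → X  [on edge]
    (3,2)@(7, 5): e=[16,-5,29] → .
    (1,3)@(3, 7): e=[0,25,15] → X  [on edge]
    (3,3)@(7, 7): e=[32,-15,23] → .
    (0,4)@(1, 9): e=[0,35,5] → X  [on edge]
    (2,4)@(5, 9): e=[32,-5,13] → .
    (0,5)@(1, 11): e=[16,25,-1] → .
    (1,5)@(3, 11): e=[32,5,3] → X
    (2,5)@(5, 11): e=[48,-15,7] → .
  covered (7 px):
    . . . . . . . . . . . .
    . . . X . . . . . . . .
    . . X . . . . . . . . .
    . X X . . . . . . . . .
    X X . . . . . . . . . .
    . X . . . . . . . . . .
    . . . . . . . . . . . .
    . . . . . . . . . . . .
    . . . . . . . . . . . .
    . . . . . . . . . . . .
T3:
  2·area = 30
  edge (6, 10)→(21, 5): d=(15,-5) top-left  bias=+0
  edge (21, 5)→(18, 8): d=(-3,3) right/bottom  bias=-1
  edge (18, 8)→(6, 10): d=(-12,2) right/bottom  bias=-1
    (11,1)@(23, 3): e=[-20,0,50] → .  [on edge]
    (10,2)@(21, 5): e=[0,0,30] → .  [on edge]
    (7,3)@(15, 7): e=[0,12,18] → X  [on edge]
    (8,3)@(17, 7): e=[10,6,14] → X
    (9,3)@(19, 7): e=[20,0,10] → .  [on edge]
    (4,4)@(9, 9): e=[0,24,6] → X  [on edge]
    (5,4)@(11, 9): e=[10,18,2] → X
    (6,4)@(13, 9): e=[20,12,-2] → .
    (7,4)@(15, 9): e=[30,6,-6] → .
    (8,4)@(17, 9): e=[40,0,-10] → .  [on edge]
    (1,5)@(3, 11): e=[0,36,-6] → .  [on edge]
    (4,5)@(9, 11): e=[30,18,-18] → .
    (7,5)@(15, 11): e=[60,0,-30] → .  [on edge]
    (6,6)@(13, 13): e=[80,0,-50] → .  [on edge]
    (5,7)@(11, 15): e=[100,0,-70] → .  [on edge]
    (4,8)@(9, 17): e=[120,0,-90] → .  [on edge]
    (3,9)@(7, 19): e=[140,0,-110] → .  [on edge]
  covered (4 px):
    . . . . . . . . . . . .
    . . . . . . . . . . . .
    . . . . . . . . . . . .
    . . . . . . . X X . . .
    . . . . X X . . . . . .
    . . . . . . . . . . . .
    . . . . . . . . . . . .
    . . . . . . . . . . . .
    . . . . . . . . . . . .
    . . . . . . . . . . . .

Result: [[3,1],[2,2],[1,3],[2,3],[0,4],[1,4],[1,5]]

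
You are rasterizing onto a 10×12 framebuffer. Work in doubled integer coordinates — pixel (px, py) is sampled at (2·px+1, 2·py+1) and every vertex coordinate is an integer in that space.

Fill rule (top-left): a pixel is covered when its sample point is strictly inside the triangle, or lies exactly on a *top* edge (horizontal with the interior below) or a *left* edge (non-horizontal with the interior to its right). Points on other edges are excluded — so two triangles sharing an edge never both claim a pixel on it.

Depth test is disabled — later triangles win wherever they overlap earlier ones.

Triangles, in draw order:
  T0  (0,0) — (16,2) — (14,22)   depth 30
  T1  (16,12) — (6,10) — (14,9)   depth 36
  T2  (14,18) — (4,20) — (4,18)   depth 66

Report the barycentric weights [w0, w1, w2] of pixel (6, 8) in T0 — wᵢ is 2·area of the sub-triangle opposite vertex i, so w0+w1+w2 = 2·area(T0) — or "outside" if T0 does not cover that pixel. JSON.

T0:
  2·area = 324
  edge (0, 0)→(16, 2): d=(16,2) right/bottom  bias=-1
  edge (16, 2)→(14, 22): d=(-2,20) right/bottom  bias=-1
  edge (14, 22)→(0, 0): d=(-14,-22) top-left  bias=+0
    (0,0)@(1, 1): e=[14,302,8] → █
    (1,0)@(3, 1): e=[10,262,52] → █
    (2,0)@(5, 1): e=[6,222,96] → █
    (3,0)@(7, 1): e=[2,182,140] → █
    (4,0)@(9, 1): e=[-2,142,184] → ·
    (0,1)@(1, 3): e=[46,298,-20] → ·
    (1,1)@(3, 3): e=[42,258,24] → █
    (4,1)@(9, 3): e=[30,138,156] → █
    (5,1)@(11, 3): e=[26,98,200] → █
    (6,1)@(13, 3): e=[22,58,244] → █
    (7,1)@(15, 3): e=[18,18,288] → █
    (8,1)@(17, 3): e=[14,-22,332] → ·
    (3,5)@(7, 11): e=[162,162,0] → █  [on edge]
  covered (41 px):
    █ █ █ █ · · · · · ·
    · █ █ █ █ █ █ █ · ·
    · · █ █ █ █ █ █ · ·
    · · █ █ █ █ █ █ · ·
    · · · █ █ █ █ █ · ·
    · · · █ █ █ █ █ · ·
    · · · · █ █ █ · · ·
    · · · · · █ █ · · ·
    · · · · · █ █ · · ·
    · · · · · · █ · · ·
    · · · · · · · · · ·
    · · · · · · · · · ·
T1:
  2·area = 26
  edge (16, 12)→(6, 10): d=(-10,-2) top-left  bias=+0
  edge (6, 10)→(14, 9): d=(8,-1) top-left  bias=+0
  edge (14, 9)→(16, 12): d=(2,3) right/bottom  bias=-1
    (0,4)@(1, 9): e=[0,-13,39] → ·  [on edge]
    (5,5)@(11, 11): e=[0,13,13] → █  [on edge]
    (6,5)@(13, 11): e=[4,15,7] → █
    (7,5)@(15, 11): e=[8,17,1] → █
    (8,5)@(17, 11): e=[12,19,-5] → ·
    (5,6)@(11, 13): e=[-20,29,17] → ·
    (6,6)@(13, 13): e=[-16,31,11] → ·
    (7,6)@(15, 13): e=[-12,33,5] → ·
  covered (3 px):
    · · · · · · · · · ·
    · · · · · · · · · ·
    · · · · · · · · · ·
    · · · · · · · · · ·
    · · · · · · · · · ·
    · · · · · █ █ █ · ·
    · · · · · · · · · ·
    · · · · · · · · · ·
    · · · · · · · · · ·
    · · · · · · · · · ·
    · · · · · · · · · ·
    · · · · · · · · · ·
T2:
  2·area = 20
  edge (14, 18)→(4, 20): d=(-10,2) right/bottom  bias=-1
  edge (4, 20)→(4, 18): d=(0,-2) top-left  bias=+0
  edge (4, 18)→(14, 18): d=(10,0) top-left  bias=+0
    (9,8)@(19, 17): e=[0,30,-10] → ·  [on edge]
    (2,9)@(5, 19): e=[8,2,10] → █
    (3,9)@(7, 19): e=[4,6,10] → █
    (4,9)@(9, 19): e=[0,10,10] → ·  [on edge]
    (2,10)@(5, 21): e=[-12,2,30] → ·
    (3,10)@(7, 21): e=[-16,6,30] → ·
  covered (2 px):
    · · · · · · · · · ·
    · · · · · · · · · ·
    · · · · · · · · · ·
    · · · · · · · · · ·
    · · · · · · · · · ·
    · · · · · · · · · ·
    · · · · · · · · · ·
    · · · · · · · · · ·
    · · · · · · · · · ·
    · · █ █ · · · · · ·
    · · · · · · · · · ·
    · · · · · · · · · ·

Result: [30,48,246]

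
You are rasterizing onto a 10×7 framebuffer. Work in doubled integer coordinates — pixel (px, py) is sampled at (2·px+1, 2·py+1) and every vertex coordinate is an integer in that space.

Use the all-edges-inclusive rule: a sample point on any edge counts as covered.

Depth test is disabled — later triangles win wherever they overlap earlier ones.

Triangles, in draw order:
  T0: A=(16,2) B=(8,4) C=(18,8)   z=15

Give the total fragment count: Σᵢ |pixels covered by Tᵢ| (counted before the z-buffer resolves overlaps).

T0:
  2·area = 52  (B↔C swapped to make it positive)
  edge (16, 2)→(18, 8): d=(2,6) inclusive
  edge (18, 8)→(8, 4): d=(-10,-4) inclusive
  edge (8, 4)→(16, 2): d=(8,-2) inclusive
    (6,1)@(13, 3): e=[20,30,2] → █
    (7,1)@(15, 3): e=[8,38,6] → █
    (8,1)@(17, 3): e=[-4,46,10] → ·
    (5,2)@(11, 5): e=[36,2,14] → █
    (8,2)@(17, 5): e=[0,26,26] → █  [on edge]
    (9,2)@(19, 5): e=[-12,34,30] → ·
    (5,3)@(11, 7): e=[40,-18,30] → ·
    (6,3)@(13, 7): e=[28,-10,34] → ·
    (7,3)@(15, 7): e=[16,-2,38] → ·
    (8,3)@(17, 7): e=[4,6,42] → █
    (9,3)@(19, 7): e=[-8,14,46] → ·
    (8,4)@(17, 9): e=[8,-14,58] → ·
    (9,5)@(19, 11): e=[0,-26,78] → ·  [on edge]
  covered (7 px):
    · · · · · · · · · ·
    · · · · · · █ █ · ·
    · · · · · █ █ █ █ ·
    · · · · · · · · █ ·
    · · · · · · · · · ·
    · · · · · · · · · ·
    · · · · · · · · · ·

Answer: 7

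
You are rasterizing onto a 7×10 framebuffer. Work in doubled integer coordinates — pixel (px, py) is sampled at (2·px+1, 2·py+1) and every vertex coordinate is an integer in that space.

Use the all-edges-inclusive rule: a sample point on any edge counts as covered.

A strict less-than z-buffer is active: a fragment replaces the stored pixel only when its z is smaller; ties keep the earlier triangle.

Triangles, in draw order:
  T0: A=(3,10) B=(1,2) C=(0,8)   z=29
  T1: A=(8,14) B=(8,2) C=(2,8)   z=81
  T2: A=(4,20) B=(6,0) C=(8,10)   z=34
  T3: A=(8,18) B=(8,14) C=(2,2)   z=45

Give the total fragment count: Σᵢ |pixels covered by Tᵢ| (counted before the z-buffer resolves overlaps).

T0:
  2·area = 20  (B↔C swapped to make it positive)
  edge (3, 10)→(0, 8): d=(-3,-2) inclusive
  edge (0, 8)→(1, 2): d=(1,-6) inclusive
  edge (1, 2)→(3, 10): d=(2,8) inclusive
    (0,1)@(1, 3): e=[17,1,2] → X
    (1,1)@(3, 3): e=[21,13,-14] → .
    (0,2)@(1, 5): e=[11,3,6] → X
    (1,2)@(3, 5): e=[15,15,-10] → .
    (0,3)@(1, 7): e=[5,5,10] → X
    (1,3)@(3, 7): e=[9,17,-6] → .
    (0,4)@(1, 9): e=[-1,7,14] → .
  covered (3 px):
    . . . . . . .
    X . . . . . .
    X . . . . . .
    X . . . . . .
    . . . . . . .
    . . . . . . .
    . . . . . . .
    . . . . . . .
    . . . . . . .
    . . . . . . .
T1:
  2·area = 72  (B↔C swapped to make it positive)
  edge (8, 14)→(2, 8): d=(-6,-6) inclusive
  edge (2, 8)→(8, 2): d=(6,-6) inclusive
  edge (8, 2)→(8, 14): d=(0,12) inclusive
    (4,0)@(9, 1): e=[84,0,-12] → .  [on edge]
    (3,1)@(7, 3): e=[60,0,12] → X  [on edge]
    (4,1)@(9, 3): e=[72,12,-12] → .
    (2,2)@(5, 5): e=[36,0,36] → X  [on edge]
    (4,2)@(9, 5): e=[60,24,-12] → .
    (0,3)@(1, 7): e=[0,-12,84] → .  [on edge]
    (1,3)@(3, 7): e=[12,0,60] → X  [on edge]
    (4,3)@(9, 7): e=[48,36,-12] → .
    (0,4)@(1, 9): e=[-12,0,84] → .  [on edge]
    (1,4)@(3, 9): e=[0,12,60] → X  [on edge]
    (4,4)@(9, 9): e=[36,48,-12] → .
    (1,5)@(3, 11): e=[-12,24,60] → .
    (2,5)@(5, 11): e=[0,36,36] → X  [on edge]
    (3,6)@(7, 13): e=[0,60,12] → X  [on edge]
    (4,7)@(9, 15): e=[0,84,-12] → .  [on edge]
    (5,8)@(11, 17): e=[0,108,-36] → .  [on edge]
    (6,9)@(13, 19): e=[0,132,-60] → .  [on edge]
  covered (12 px):
    . . . . . . .
    . . . X . . .
    . . X X . . .
    . X X X . . .
    . X X X . . .
    . . X X . . .
    . . . X . . .
    . . . . . . .
    . . . . . . .
    . . . . . . .
T2:
  2·area = 60
  edge (4, 20)→(6, 0): d=(2,-20) inclusive
  edge (6, 0)→(8, 10): d=(2,10) inclusive
  edge (8, 10)→(4, 20): d=(-4,10) inclusive
    (3,2)@(7, 5): e=[30,0,30] → X  [on edge]
    (4,2)@(9, 5): e=[70,-20,10] → .
    (3,3)@(7, 7): e=[34,4,22] → X
    (4,3)@(9, 7): e=[74,-16,2] → .
    (3,4)@(7, 9): e=[38,8,14] → X
    (4,4)@(9, 9): e=[78,-12,-6] → .
    (2,5)@(5, 11): e=[2,32,26] → X
    (4,5)@(9, 11): e=[82,-8,-14] → .
    (2,6)@(5, 13): e=[6,36,18] → X
    (3,6)@(7, 13): e=[46,16,-2] → .
    (2,7)@(5, 15): e=[10,40,10] → X
    (3,7)@(7, 15): e=[50,20,-10] → .
    (4,7)@(9, 15): e=[90,0,-30] → .  [on edge]
  covered (8 px):
    . . . . . . .
    . . . . . . .
    . . . X . . .
    . . . X . . .
    . . . X . . .
    . . X X . . .
    . . X . . . .
    . . X . . . .
    . . X . . . .
    . . . . . . .
T3:
  2·area = 24  (B↔C swapped to make it positive)
  edge (8, 18)→(2, 2): d=(-6,-16) inclusive
  edge (2, 2)→(8, 14): d=(6,12) inclusive
  edge (8, 14)→(8, 18): d=(0,4) inclusive
    (2,4)@(5, 9): e=[6,6,12] → X
    (3,4)@(7, 9): e=[38,-18,4] → .
    (2,5)@(5, 11): e=[-6,18,12] → .
    (3,6)@(7, 13): e=[14,6,4] → X
    (4,6)@(9, 13): e=[46,-18,-4] → .
    (3,7)@(7, 15): e=[2,18,4] → X
    (4,7)@(9, 15): e=[34,-6,-4] → .
    (3,8)@(7, 17): e=[-10,30,4] → .
  covered (3 px):
    . . . . . . .
    . . . . . . .
    . . . . . . .
    . . . . . . .
    . . X . . . .
    . . . . . . .
    . . . X . . .
    . . . X . . .
    . . . . . . .
    . . . . . . .

Answer: 26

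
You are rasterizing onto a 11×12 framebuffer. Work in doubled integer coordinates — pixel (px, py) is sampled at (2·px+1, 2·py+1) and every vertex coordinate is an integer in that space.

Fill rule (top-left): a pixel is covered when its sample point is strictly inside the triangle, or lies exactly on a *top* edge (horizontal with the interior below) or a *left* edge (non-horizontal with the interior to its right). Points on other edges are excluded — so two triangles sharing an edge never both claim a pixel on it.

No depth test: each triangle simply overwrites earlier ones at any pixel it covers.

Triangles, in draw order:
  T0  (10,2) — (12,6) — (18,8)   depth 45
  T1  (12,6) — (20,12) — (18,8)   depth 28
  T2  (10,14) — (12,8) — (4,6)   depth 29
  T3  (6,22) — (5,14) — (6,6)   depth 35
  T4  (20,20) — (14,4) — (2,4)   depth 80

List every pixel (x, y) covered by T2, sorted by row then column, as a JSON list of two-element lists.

T0:
  2·area = 20  (B↔C swapped to make it positive)
  edge (10, 2)→(18, 8): d=(8,6) right/bottom  bias=-1
  edge (18, 8)→(12, 6): d=(-6,-2) top-left  bias=+0
  edge (12, 6)→(10, 2): d=(-2,-4) top-left  bias=+0
    (1,1)@(3, 3): e=[50,0,-30] → .  [on edge]
    (5,1)@(11, 3): e=[2,16,2] → X
    (6,1)@(13, 3): e=[-10,20,10] → .
    (4,2)@(9, 5): e=[30,0,-10] → .  [on edge]
    (5,2)@(11, 5): e=[18,4,-2] → .
    (6,2)@(13, 5): e=[6,8,6] → X
    (7,2)@(15, 5): e=[-6,12,14] → .
    (6,3)@(13, 7): e=[22,-4,2] → .
    (7,3)@(15, 7): e=[10,0,10] → X  [on edge]
    (8,3)@(17, 7): e=[-2,4,18] → .
    (7,4)@(15, 9): e=[26,-12,6] → .
    (10,4)@(21, 9): e=[-10,0,30] → .  [on edge]
  covered (3 px):
    . . . . . . . . . . .
    . . . . . X . . . . .
    . . . . . . X . . . .
    . . . . . . . X . . .
    . . . . . . . . . . .
    . . . . . . . . . . .
    . . . . . . . . . . .
    . . . . . . . . . . .
    . . . . . . . . . . .
    . . . . . . . . . . .
    . . . . . . . . . . .
    . . . . . . . . . . .
T1:
  2·area = 20  (B↔C swapped to make it positive)
  edge (12, 6)→(18, 8): d=(6,2) right/bottom  bias=-1
  edge (18, 8)→(20, 12): d=(2,4) right/bottom  bias=-1
  edge (20, 12)→(12, 6): d=(-8,-6) top-left  bias=+0
    (1,1)@(3, 3): e=[0,50,-30] → .  [on edge]
    (4,2)@(9, 5): e=[0,30,-10] → .  [on edge]
    (7,3)@(15, 7): e=[0,10,10] → .  [on edge]
    (8,4)@(17, 9): e=[8,6,6] → X
    (9,4)@(19, 9): e=[4,-2,18] → .
    (10,4)@(21, 9): e=[0,-10,30] → .  [on edge]
    (8,5)@(17, 11): e=[20,10,-10] → .
    (9,5)@(19, 11): e=[16,2,2] → X
    (10,5)@(21, 11): e=[12,-6,14] → .
    (9,6)@(19, 13): e=[28,6,-14] → .
  covered (2 px):
    . . . . . . . . . . .
    . . . . . . . . . . .
    . . . . . . . . . . .
    . . . . . . . . . . .
    . . . . . . . . X . .
    . . . . . . . . . X .
    . . . . . . . . . . .
    . . . . . . . . . . .
    . . . . . . . . . . .
    . . . . . . . . . . .
    . . . . . . . . . . .
    . . . . . . . . . . .
T2:
  2·area = 52  (B↔C swapped to make it positive)
  edge (10, 14)→(4, 6): d=(-6,-8) top-left  bias=+0
  edge (4, 6)→(12, 8): d=(8,2) right/bottom  bias=-1
  edge (12, 8)→(10, 14): d=(-2,6) right/bottom  bias=-1
    (6,2)@(13, 5): e=[78,-26,0] → .  [on edge]
    (2,3)@(5, 7): e=[2,6,44] → X
    (3,3)@(7, 7): e=[18,2,32] → X
    (4,3)@(9, 7): e=[34,-2,20] → .
    (2,4)@(5, 9): e=[-10,22,40] → .
    (3,4)@(7, 9): e=[6,18,28] → X
    (4,4)@(9, 9): e=[22,14,16] → X
    (5,4)@(11, 9): e=[38,10,4] → X
    (6,4)@(13, 9): e=[54,6,-8] → .
    (3,5)@(7, 11): e=[-6,34,24] → .
    (4,5)@(9, 11): e=[10,30,12] → X
    (5,5)@(11, 11): e=[26,26,0] → .  [on edge]
    (4,8)@(9, 17): e=[-26,78,0] → .  [on edge]
    (3,11)@(7, 23): e=[-78,130,0] → .  [on edge]
  covered (6 px):
    . . . . . . . . . . .
    . . . . . . . . . . .
    . . . . . . . . . . .
    . . X X . . . . . . .
    . . . X X X . . . . .
    . . . . X . . . . . .
    . . . . . . . . . . .
    . . . . . . . . . . .
    . . . . . . . . . . .
    . . . . . . . . . . .
    . . . . . . . . . . .
    . . . . . . . . . . .
T3:
  2·area = 16
  edge (6, 22)→(5, 14): d=(-1,-8) top-left  bias=+0
  edge (5, 14)→(6, 6): d=(1,-8) top-left  bias=+0
  edge (6, 6)→(6, 22): d=(0,16) right/bottom  bias=-1
  covered (0 px):
    . . . . . . . . . . .
    . . . . . . . . . . .
    . . . . . . . . . . .
    . . . . . . . . . . .
    . . . . . . . . . . .
    . . . . . . . . . . .
    . . . . . . . . . . .
    . . . . . . . . . . .
    . . . . . . . . . . .
    . . . . . . . . . . .
    . . . . . . . . . . .
    . . . . . . . . . . .
T4:
  2·area = 192  (B↔C swapped to make it positive)
  edge (20, 20)→(2, 4): d=(-18,-16) top-left  bias=+0
  edge (2, 4)→(14, 4): d=(12,0) top-left  bias=+0
  edge (14, 4)→(20, 20): d=(6,16) right/bottom  bias=-1
    (2,2)@(5, 5): e=[30,12,150] → X
    (3,2)@(7, 5): e=[62,12,118] → X
    (4,2)@(9, 5): e=[94,12,86] → X
    (5,2)@(11, 5): e=[126,12,54] → X
    (6,2)@(13, 5): e=[158,12,22] → X
    (7,2)@(15, 5): e=[190,12,-10] → .
    (2,3)@(5, 7): e=[-6,36,162] → .
    (3,3)@(7, 7): e=[26,36,130] → X
    (7,3)@(15, 7): e=[154,36,2] → X
    (8,3)@(17, 7): e=[186,36,-30] → .
    (3,4)@(7, 9): e=[-10,60,142] → .
    (4,4)@(9, 9): e=[22,60,110] → X
  covered (24 px):
    . . . . . . . . . . .
    . . . . . . . . . . .
    . . X X X X X . . . .
    . . . X X X X X . . .
    . . . . X X X X . . .
    . . . . . X X X . . .
    . . . . . . X X X . .
    . . . . . . . X X . .
    . . . . . . . . X . .
    . . . . . . . . . X .
    . . . . . . . . . . .
    . . . . . . . . . . .

Result: [[2,3],[3,3],[3,4],[4,4],[5,4],[4,5]]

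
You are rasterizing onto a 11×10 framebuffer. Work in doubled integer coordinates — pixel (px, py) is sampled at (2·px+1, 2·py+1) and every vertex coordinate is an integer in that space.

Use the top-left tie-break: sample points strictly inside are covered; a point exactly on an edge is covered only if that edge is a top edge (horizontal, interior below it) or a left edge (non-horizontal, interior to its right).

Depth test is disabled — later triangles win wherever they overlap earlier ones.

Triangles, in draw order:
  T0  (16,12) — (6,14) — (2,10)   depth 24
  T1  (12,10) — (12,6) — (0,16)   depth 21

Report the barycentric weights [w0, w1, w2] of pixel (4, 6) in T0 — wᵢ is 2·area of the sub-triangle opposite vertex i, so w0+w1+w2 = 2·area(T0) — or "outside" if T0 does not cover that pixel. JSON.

T0:
  2·area = 48
  edge (16, 12)→(6, 14): d=(-10,2) right/bottom  bias=-1
  edge (6, 14)→(2, 10): d=(-4,-4) top-left  bias=+0
  edge (2, 10)→(16, 12): d=(14,2) right/bottom  bias=-1
    (0,4)@(1, 9): e=[60,0,-12] → ·  [on edge]
    (1,5)@(3, 11): e=[36,0,12] → #  [on edge]
    (2,5)@(5, 11): e=[32,8,8] → #
    (3,5)@(7, 11): e=[28,16,4] → #
    (4,5)@(9, 11): e=[24,24,0] → ·  [on edge]
    (10,5)@(21, 11): e=[0,72,-24] → ·  [on edge]
    (1,6)@(3, 13): e=[16,-8,40] → ·
    (2,6)@(5, 13): e=[12,0,36] → #  [on edge]
    (4,6)@(9, 13): e=[4,16,28] → #
    (5,6)@(11, 13): e=[0,24,24] → ·  [on edge]
    (0,7)@(1, 15): e=[0,-24,72] → ·  [on edge]
    (2,7)@(5, 15): e=[-8,-8,64] → ·
    (3,7)@(7, 15): e=[-12,0,60] → ·  [on edge]
    (4,8)@(9, 17): e=[-36,0,84] → ·  [on edge]
    (5,9)@(11, 19): e=[-60,0,108] → ·  [on edge]
  covered (6 px):
    · · · · · · · · · · ·
    · · · · · · · · · · ·
    · · · · · · · · · · ·
    · · · · · · · · · · ·
    · · · · · · · · · · ·
    · # # # · · · · · · ·
    · · # # # · · · · · ·
    · · · · · · · · · · ·
    · · · · · · · · · · ·
    · · · · · · · · · · ·
T1:
  2·area = 48  (B↔C swapped to make it positive)
  edge (12, 10)→(0, 16): d=(-12,6) right/bottom  bias=-1
  edge (0, 16)→(12, 6): d=(12,-10) top-left  bias=+0
  edge (12, 6)→(12, 10): d=(0,4) right/bottom  bias=-1
    (5,3)@(11, 7): e=[42,2,4] → #
    (6,3)@(13, 7): e=[30,22,-4] → ·
    (4,4)@(9, 9): e=[30,6,12] → #
    (6,4)@(13, 9): e=[6,46,-4] → ·
    (3,5)@(7, 11): e=[18,10,20] → #
    (5,5)@(11, 11): e=[-6,50,4] → ·
    (2,6)@(5, 13): e=[6,14,28] → #
    (3,6)@(7, 13): e=[-6,34,20] → ·
    (4,6)@(9, 13): e=[-18,54,12] → ·
    (2,7)@(5, 15): e=[-18,38,28] → ·
  covered (6 px):
    · · · · · · · · · · ·
    · · · · · · · · · · ·
    · · · · · · · · · · ·
    · · · · · # · · · · ·
    · · · · # # · · · · ·
    · · · # # · · · · · ·
    · · # · · · · · · · ·
    · · · · · · · · · · ·
    · · · · · · · · · · ·
    · · · · · · · · · · ·

Result: [16,28,4]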